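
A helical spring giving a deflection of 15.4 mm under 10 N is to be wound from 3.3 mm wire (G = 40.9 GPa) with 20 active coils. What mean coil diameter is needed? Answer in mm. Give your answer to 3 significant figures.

36.0 mm

Required rate k = F/δ = 10/15.4 = 0.64935 N/mm
D = (Gd⁴/(8N_a·k))^(1/3) = (40.9×10³·3.3⁴/(8·20·0.64935))^(1/3)
  = (46685.3)^(1/3) = 36.0075 mm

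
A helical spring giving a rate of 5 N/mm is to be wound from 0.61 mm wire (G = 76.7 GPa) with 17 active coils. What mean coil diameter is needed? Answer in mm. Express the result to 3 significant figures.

D = (Gd⁴/(8N_a·k))^(1/3) = (76.7×10³·0.61⁴/(8·17·5))^(1/3)
  = (15.6173)^(1/3) = 2.4996 mm

2.50 mm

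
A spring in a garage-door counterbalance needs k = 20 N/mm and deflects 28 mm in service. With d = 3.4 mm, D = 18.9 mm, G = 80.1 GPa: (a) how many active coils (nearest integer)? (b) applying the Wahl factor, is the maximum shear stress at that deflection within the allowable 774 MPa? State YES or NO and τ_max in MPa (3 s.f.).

N_a = Gd⁴/(8D³k) = (80.1×10³)(3.4⁴)/(8·18.9³·20) = 9.909 → N_a = 10
Actual rate k = Gd⁴/(8D³·10) = 19.819 N/mm
Working load F = kδ = 19.819·28 = 554.92 N
C = 18.9/3.4 = 5.5588; K_W = (4C−1)/(4C−4)+0.615/C = 1.2752
τ_max = K_W·8FD/(πd³) = 1.2752·679.51 = 866.48 MPa
τ_max > 774 MPa → exceeds allowable

(a) 10 coils; (b) NO, τ_max = 866 MPa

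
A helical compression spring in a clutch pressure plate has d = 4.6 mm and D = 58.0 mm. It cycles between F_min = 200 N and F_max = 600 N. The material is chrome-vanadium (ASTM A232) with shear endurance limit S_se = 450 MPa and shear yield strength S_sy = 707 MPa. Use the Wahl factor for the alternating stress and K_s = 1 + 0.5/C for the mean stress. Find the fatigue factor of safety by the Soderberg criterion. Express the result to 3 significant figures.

0.608

C = D/d = 58.0/4.6 = 12.6087; K_W = (4C−1)/(4C−4)+0.615/C = 1.1134; K_s = 1+0.5/C = 1.0397
F_a = (F_max−F_min)/2 = 200 N; F_m = (F_max+F_min)/2 = 400 N
τ_a = K_W·8F_aD/(πd³) = 1.1134 × 303.48 = 337.89 MPa
τ_m = K_s·8F_mD/(πd³) = 1.0397 × 606.95 = 631.02 MPa
Soderberg: 1/n_f = τ_a/S_se + τ_m/S_sy = 337.89/450 + 631.02/707 = 0.75086 + 0.89253 = 1.6434
n_f = 1/1.6434 = 0.6085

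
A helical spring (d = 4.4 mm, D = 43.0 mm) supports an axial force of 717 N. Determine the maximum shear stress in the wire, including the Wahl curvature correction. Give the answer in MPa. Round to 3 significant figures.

1060 MPa

Spring index C = D/d = 43.0/4.4 = 9.7727
K_W = (4C−1)/(4C−4) + 0.615/C = 38.091/35.091 + 0.0629 = 1.1484
τ₀ = 8FD/(πd³) = 8·717·43.0/(π·4.4³) = 246648/267.61 = 921.66 MPa
τ_max = K·τ₀ = 1.1484 × 921.66 = 1058.5 MPa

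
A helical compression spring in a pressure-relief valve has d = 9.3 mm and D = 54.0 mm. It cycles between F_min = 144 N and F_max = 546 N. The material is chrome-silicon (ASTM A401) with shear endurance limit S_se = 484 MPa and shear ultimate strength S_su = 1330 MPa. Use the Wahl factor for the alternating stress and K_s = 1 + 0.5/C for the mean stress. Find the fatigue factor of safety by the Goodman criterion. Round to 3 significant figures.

7.26

C = D/d = 54.0/9.3 = 5.8065; K_W = (4C−1)/(4C−4)+0.615/C = 1.2620; K_s = 1+0.5/C = 1.0861
F_a = (F_max−F_min)/2 = 201 N; F_m = (F_max+F_min)/2 = 345 N
τ_a = K_W·8F_aD/(πd³) = 1.2620 × 34.362 = 43.364 MPa
τ_m = K_s·8F_mD/(πd³) = 1.0861 × 58.98 = 64.059 MPa
Goodman: 1/n_f = τ_a/S_se + τ_m/S_su = 43.364/484 + 64.059/1330 = 0.08959 + 0.04816 = 0.13776
n_f = 1/0.13776 = 7.259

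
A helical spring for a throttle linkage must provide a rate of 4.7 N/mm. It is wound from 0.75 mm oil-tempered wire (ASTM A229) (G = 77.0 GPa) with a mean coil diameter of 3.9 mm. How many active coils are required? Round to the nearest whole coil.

N_a = Gd⁴/(8D³k) = (77.0×10³ × 0.75⁴)/(8 × 3.9³ × 4.7)
    = 24363.3 / 2230.39 = 10.92 → 11 coils

11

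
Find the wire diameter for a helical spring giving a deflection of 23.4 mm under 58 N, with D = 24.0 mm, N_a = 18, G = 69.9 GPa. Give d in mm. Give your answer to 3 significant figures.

Required rate k = F/δ = 58/23.4 = 2.4786 N/mm
d = (8D³N_a·k / G)^(1/4) = (8·24.0³·18·2.4786 / (69.9×10³))^0.25
  = (70.588)^0.25 = 2.8986 mm

2.90 mm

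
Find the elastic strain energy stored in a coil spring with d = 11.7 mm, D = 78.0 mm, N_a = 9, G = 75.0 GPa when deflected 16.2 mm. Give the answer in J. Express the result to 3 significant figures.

k = Gd⁴/(8D³N_a) = (75.0×10³)(11.7⁴)/(8·78.0³·9) = 41.133 N/mm
U = ½kδ² = 0.5 × 41.133 × 16.2² = 5397.4 N·mm = 5.3974 J

5.40 J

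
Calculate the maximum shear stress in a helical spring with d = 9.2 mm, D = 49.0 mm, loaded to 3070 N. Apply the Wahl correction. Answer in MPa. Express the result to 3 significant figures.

Spring index C = D/d = 49.0/9.2 = 5.3261
K_W = (4C−1)/(4C−4) + 0.615/C = 20.304/17.304 + 0.1155 = 1.2888
τ₀ = 8FD/(πd³) = 8·3070·49.0/(π·9.2³) = 1.20344e+06/2446.3 = 491.94 MPa
τ_max = K·τ₀ = 1.2888 × 491.94 = 634.03 MPa

634 MPa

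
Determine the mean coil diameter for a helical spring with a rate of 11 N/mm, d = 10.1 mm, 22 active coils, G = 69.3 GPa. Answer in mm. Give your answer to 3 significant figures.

D = (Gd⁴/(8N_a·k))^(1/3) = (69.3×10³·10.1⁴/(8·22·11))^(1/3)
  = (372489)^(1/3) = 71.9512 mm

72.0 mm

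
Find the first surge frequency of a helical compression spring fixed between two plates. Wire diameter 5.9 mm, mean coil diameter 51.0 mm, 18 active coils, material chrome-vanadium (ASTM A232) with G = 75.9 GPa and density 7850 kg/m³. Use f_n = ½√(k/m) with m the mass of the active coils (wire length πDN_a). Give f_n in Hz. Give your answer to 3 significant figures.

k = Gd⁴/(8D³N_a) = (75.9×10³)(5.9⁴)/(8·51.0³·18) = 4.8148 N/mm = 4814.8 N/m
Wire length L = πDN_a = π·51.0·18 = 2884 mm
m = ρ·(πd²/4)·L = 7850 × 27.34×10⁻⁶ m² × 2.884 m = 0.61895 kg
f_n = ½√(k/m) = 0.5·√(4814.8/0.61895) = 0.5·√(7778.9) = 44.099 Hz

44.1 Hz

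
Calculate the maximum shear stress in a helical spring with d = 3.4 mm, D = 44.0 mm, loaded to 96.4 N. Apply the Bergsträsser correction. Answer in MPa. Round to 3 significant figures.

Spring index C = D/d = 44.0/3.4 = 12.9412
K_B = (4C+2)/(4C−3) = 53.765/48.765 = 1.1025
τ₀ = 8FD/(πd³) = 8·96.4·44.0/(π·3.4³) = 33932.8/123.48 = 274.81 MPa
τ_max = K·τ₀ = 1.1025 × 274.81 = 302.99 MPa

303 MPa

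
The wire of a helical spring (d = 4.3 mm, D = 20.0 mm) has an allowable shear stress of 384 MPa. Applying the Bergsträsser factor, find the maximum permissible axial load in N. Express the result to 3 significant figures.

454 N

C = D/d = 20.0/4.3 = 4.6512
K_B = (4C+2)/(4C−3) = 20.605/15.605 = 1.3204
τ_max = K·8FD/(πd³) → F_max = τ_allow·πd³/(8DK)
F_max = 384·π·4.3³/(8·20.0·1.3204) = 95915/211.27 = 454 N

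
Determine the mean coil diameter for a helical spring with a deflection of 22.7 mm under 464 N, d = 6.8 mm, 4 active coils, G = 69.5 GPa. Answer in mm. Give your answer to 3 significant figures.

61.0 mm

Required rate k = F/δ = 464/22.7 = 20.441 N/mm
D = (Gd⁴/(8N_a·k))^(1/3) = (69.5×10³·6.8⁴/(8·4·20.441))^(1/3)
  = (227184)^(1/3) = 61.0182 mm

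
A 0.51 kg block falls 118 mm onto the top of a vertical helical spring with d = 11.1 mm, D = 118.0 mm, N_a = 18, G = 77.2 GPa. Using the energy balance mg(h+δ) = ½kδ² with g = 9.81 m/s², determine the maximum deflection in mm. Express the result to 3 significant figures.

16.5 mm

k = Gd⁴/(8D³N_a) = (77.2×10³)(11.1⁴)/(8·118.0³·18) = 4.9534 N/mm
W = mg = 0.51 × 9.81 = 5.0031 N
½kδ² − Wδ − Wh = 0 → δ = (W + √(W² + 2kWh))/k
δ = (5.0031 + √(25.031 + 5848.6))/4.9534 = (5.0031 + 76.64)/4.9534 = 16.482 mm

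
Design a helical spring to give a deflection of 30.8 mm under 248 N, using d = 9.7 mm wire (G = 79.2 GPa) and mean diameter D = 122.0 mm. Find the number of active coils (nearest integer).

6

Required rate k = F/δ = 248/30.8 = 8.0519 N/mm
N_a = Gd⁴/(8D³k) = (79.2×10³ × 9.7⁴)/(8 × 122.0³ × 8.0519)
    = 7.01152e+08 / 1.16969e+08 = 5.994 → 6 coils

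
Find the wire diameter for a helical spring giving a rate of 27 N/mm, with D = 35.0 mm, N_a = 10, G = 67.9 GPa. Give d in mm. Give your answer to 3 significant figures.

6.08 mm

d = (8D³N_a·k / G)^(1/4) = (8·35.0³·10·27 / (67.9×10³))^0.25
  = (1363.9)^0.25 = 6.0771 mm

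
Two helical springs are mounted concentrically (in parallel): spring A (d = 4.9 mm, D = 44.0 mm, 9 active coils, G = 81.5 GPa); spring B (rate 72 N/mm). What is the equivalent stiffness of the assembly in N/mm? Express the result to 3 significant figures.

k_A = Gd⁴/(8D³N_a) = (81.5×10³)(4.9⁴)/(8·44.0³·9) = 7.6604 N/mm
Parallel: k_eq = 7.6604 + 72 = 79.66 N/mm

79.7 N/mm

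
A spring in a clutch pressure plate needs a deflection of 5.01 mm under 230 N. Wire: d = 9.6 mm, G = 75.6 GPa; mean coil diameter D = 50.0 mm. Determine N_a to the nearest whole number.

Required rate k = F/δ = 230/5.01 = 45.908 N/mm
N_a = Gd⁴/(8D³k) = (75.6×10³ × 9.6⁴)/(8 × 50.0³ × 45.908)
    = 6.42106e+08 / 4.59082e+07 = 13.99 → 14 coils

14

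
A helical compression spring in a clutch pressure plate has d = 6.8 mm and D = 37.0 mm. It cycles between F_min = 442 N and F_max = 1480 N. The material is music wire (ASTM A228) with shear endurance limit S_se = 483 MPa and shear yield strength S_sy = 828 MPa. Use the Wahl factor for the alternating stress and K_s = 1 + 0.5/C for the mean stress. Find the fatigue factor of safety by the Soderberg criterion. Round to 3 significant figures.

C = D/d = 37.0/6.8 = 5.4412; K_W = (4C−1)/(4C−4)+0.615/C = 1.2819; K_s = 1+0.5/C = 1.0919
F_a = (F_max−F_min)/2 = 519 N; F_m = (F_max+F_min)/2 = 961 N
τ_a = K_W·8F_aD/(πd³) = 1.2819 × 155.52 = 199.36 MPa
τ_m = K_s·8F_mD/(πd³) = 1.0919 × 287.96 = 314.43 MPa
Soderberg: 1/n_f = τ_a/S_se + τ_m/S_sy = 199.36/483 + 314.43/828 = 0.41275 + 0.37974 = 0.79249
n_f = 1/0.79249 = 1.262

1.26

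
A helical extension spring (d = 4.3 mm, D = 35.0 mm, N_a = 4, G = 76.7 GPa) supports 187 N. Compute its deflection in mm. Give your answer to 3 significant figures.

9.78 mm

k = Gd⁴/(8D³N_a) = (76.7×10³)(4.3⁴)/(8·35.0³·4) = 19.112 N/mm
δ = F/k = 187 / 19.112 = 9.7842 mm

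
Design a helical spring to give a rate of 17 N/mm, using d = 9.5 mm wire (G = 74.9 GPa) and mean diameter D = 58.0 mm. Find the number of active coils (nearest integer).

N_a = Gd⁴/(8D³k) = (74.9×10³ × 9.5⁴)/(8 × 58.0³ × 17)
    = 6.10065e+08 / 2.65352e+07 = 22.99 → 23 coils

23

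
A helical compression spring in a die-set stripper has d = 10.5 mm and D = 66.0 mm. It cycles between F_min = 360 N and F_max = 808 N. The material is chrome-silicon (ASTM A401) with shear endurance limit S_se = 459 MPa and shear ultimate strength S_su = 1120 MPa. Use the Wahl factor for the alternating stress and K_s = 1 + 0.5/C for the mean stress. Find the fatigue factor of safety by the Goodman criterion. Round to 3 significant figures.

5.90

C = D/d = 66.0/10.5 = 6.2857; K_W = (4C−1)/(4C−4)+0.615/C = 1.2397; K_s = 1+0.5/C = 1.0795
F_a = (F_max−F_min)/2 = 224 N; F_m = (F_max+F_min)/2 = 584 N
τ_a = K_W·8F_aD/(πd³) = 1.2397 × 32.521 = 40.317 MPa
τ_m = K_s·8F_mD/(πd³) = 1.0795 × 84.787 = 91.531 MPa
Goodman: 1/n_f = τ_a/S_se + τ_m/S_su = 40.317/459 + 91.531/1120 = 0.08784 + 0.08172 = 0.16956
n_f = 1/0.16956 = 5.898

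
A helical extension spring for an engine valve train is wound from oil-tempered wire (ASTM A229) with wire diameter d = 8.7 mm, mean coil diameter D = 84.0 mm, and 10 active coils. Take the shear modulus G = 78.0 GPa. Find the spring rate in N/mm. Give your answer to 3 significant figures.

k = Gd⁴/(8D³N_a) = (78.0×10³ × 8.7⁴) / (8 × 84.0³ × 10)
  = 4.4686e+08 / 4.74163e+07 = 9.4242 N/mm

9.42 N/mm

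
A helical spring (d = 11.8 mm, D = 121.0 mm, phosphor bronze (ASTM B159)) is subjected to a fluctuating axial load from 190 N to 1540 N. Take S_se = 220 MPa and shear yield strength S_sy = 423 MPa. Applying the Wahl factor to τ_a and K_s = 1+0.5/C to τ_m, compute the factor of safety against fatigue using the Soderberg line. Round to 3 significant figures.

0.945

C = D/d = 121.0/11.8 = 10.2542; K_W = (4C−1)/(4C−4)+0.615/C = 1.1410; K_s = 1+0.5/C = 1.0488
F_a = (F_max−F_min)/2 = 675 N; F_m = (F_max+F_min)/2 = 865 N
τ_a = K_W·8F_aD/(πd³) = 1.1410 × 126.59 = 144.44 MPa
τ_m = K_s·8F_mD/(πd³) = 1.0488 × 162.22 = 170.13 MPa
Soderberg: 1/n_f = τ_a/S_se + τ_m/S_sy = 144.44/220 + 170.13/423 = 0.65653 + 0.40219 = 1.0587
n_f = 1/1.0587 = 0.9445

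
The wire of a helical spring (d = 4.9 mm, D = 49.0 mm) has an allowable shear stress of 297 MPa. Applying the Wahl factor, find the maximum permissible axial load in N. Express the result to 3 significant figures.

C = D/d = 49.0/4.9 = 10.0000
K_W = (4C−1)/(4C−4) + 0.615/C = 39.000/36.000 + 0.0615 = 1.1448
τ_max = K·8FD/(πd³) → F_max = τ_allow·πd³/(8DK)
F_max = 297·π·4.9³/(8·49.0·1.1448) = 1.0977e+05/448.77 = 244.61 N

245 N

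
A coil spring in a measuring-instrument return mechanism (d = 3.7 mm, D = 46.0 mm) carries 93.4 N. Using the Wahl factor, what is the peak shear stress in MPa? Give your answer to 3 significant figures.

Spring index C = D/d = 46.0/3.7 = 12.4324
K_W = (4C−1)/(4C−4) + 0.615/C = 48.730/45.730 + 0.0495 = 1.1151
τ₀ = 8FD/(πd³) = 8·93.4·46.0/(π·3.7³) = 34371.2/159.13 = 215.99 MPa
τ_max = K·τ₀ = 1.1151 × 215.99 = 240.85 MPa

241 MPa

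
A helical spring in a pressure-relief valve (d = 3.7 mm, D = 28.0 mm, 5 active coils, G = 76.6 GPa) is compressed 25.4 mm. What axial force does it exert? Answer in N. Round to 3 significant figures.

415 N

k = Gd⁴/(8D³N_a) = (76.6×10³)(3.7⁴)/(8·28.0³·5) = 16.349 N/mm
F = k·δ = 16.349 × 25.4 = 415.27 N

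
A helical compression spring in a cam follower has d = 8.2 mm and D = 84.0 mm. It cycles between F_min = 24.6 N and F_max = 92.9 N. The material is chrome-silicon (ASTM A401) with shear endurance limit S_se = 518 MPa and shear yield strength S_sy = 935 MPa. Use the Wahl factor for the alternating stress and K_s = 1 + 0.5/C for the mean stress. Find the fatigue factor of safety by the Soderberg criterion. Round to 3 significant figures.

18.3

C = D/d = 84.0/8.2 = 10.2439; K_W = (4C−1)/(4C−4)+0.615/C = 1.1412; K_s = 1+0.5/C = 1.0488
F_a = (F_max−F_min)/2 = 34.15 N; F_m = (F_max+F_min)/2 = 58.75 N
τ_a = K_W·8F_aD/(πd³) = 1.1412 × 13.249 = 15.119 MPa
τ_m = K_s·8F_mD/(πd³) = 1.0488 × 22.792 = 23.905 MPa
Soderberg: 1/n_f = τ_a/S_se + τ_m/S_sy = 15.119/518 + 23.905/935 = 0.02919 + 0.02557 = 0.054753
n_f = 1/0.054753 = 18.26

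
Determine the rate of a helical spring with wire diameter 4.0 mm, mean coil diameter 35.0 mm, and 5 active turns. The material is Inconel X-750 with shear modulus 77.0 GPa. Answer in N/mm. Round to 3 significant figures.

11.5 N/mm

k = Gd⁴/(8D³N_a) = (77.0×10³ × 4.0⁴) / (8 × 35.0³ × 5)
  = 1.9712e+07 / 1.715e+06 = 11.494 N/mm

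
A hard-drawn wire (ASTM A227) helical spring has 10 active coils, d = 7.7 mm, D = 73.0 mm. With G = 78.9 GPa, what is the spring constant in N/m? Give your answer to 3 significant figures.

k = Gd⁴/(8D³N_a) = (78.9×10³ × 7.7⁴) / (8 × 73.0³ × 10)
  = 2.77357e+08 / 3.11214e+07 = 8.9121 N/mm = 8912.1 N/m

8910 N/m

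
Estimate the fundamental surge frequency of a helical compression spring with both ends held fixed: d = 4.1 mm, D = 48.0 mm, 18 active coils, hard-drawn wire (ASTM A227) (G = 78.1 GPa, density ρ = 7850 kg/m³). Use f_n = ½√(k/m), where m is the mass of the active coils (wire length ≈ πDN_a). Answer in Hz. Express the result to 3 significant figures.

k = Gd⁴/(8D³N_a) = (78.1×10³)(4.1⁴)/(8·48.0³·18) = 1.3858 N/mm = 1385.8 N/m
Wire length L = πDN_a = π·48.0·18 = 2714.3 mm
m = ρ·(πd²/4)·L = 7850 × 13.203×10⁻⁶ m² × 2.7143 m = 0.28131 kg
f_n = ½√(k/m) = 0.5·√(1385.8/0.28131) = 0.5·√(4926.2) = 35.093 Hz

35.1 Hz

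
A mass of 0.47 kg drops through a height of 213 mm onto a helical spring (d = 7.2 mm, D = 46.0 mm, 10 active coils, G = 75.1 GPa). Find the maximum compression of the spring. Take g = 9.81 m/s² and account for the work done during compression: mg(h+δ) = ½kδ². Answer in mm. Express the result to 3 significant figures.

8.89 mm

k = Gd⁴/(8D³N_a) = (75.1×10³)(7.2⁴)/(8·46.0³·10) = 25.918 N/mm
W = mg = 0.47 × 9.81 = 4.6107 N
½kδ² − Wδ − Wh = 0 → δ = (W + √(W² + 2kWh))/k
δ = (4.6107 + √(21.259 + 50907.6))/25.918 = (4.6107 + 225.67)/25.918 = 8.885 mm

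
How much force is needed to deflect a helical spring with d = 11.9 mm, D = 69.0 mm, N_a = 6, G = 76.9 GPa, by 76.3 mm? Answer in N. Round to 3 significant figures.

k = Gd⁴/(8D³N_a) = (76.9×10³)(11.9⁴)/(8·69.0³·6) = 97.797 N/mm
F = k·δ = 97.797 × 76.3 = 7461.9 N

7460 N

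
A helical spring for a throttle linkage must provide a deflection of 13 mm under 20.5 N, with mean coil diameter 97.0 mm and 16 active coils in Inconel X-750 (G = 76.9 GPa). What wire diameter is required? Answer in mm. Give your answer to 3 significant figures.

7.00 mm

Required rate k = F/δ = 20.5/13 = 1.5769 N/mm
d = (8D³N_a·k / G)^(1/4) = (8·97.0³·16·1.5769 / (76.9×10³))^0.25
  = (2395.6)^0.25 = 6.9960 mm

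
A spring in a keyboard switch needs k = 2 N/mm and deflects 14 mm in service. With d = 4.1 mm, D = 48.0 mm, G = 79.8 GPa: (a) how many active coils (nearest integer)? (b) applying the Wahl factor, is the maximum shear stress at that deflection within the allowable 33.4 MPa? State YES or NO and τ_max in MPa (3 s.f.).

N_a = Gd⁴/(8D³k) = (79.8×10³)(4.1⁴)/(8·48.0³·2) = 12.74 → N_a = 13
Actual rate k = Gd⁴/(8D³·13) = 1.9606 N/mm
Working load F = kδ = 1.9606·14 = 27.448 N
C = 48.0/4.1 = 11.7073; K_W = (4C−1)/(4C−4)+0.615/C = 1.1226
τ_max = K_W·8FD/(πd³) = 1.1226·48.679 = 54.646 MPa
τ_max > 33.4 MPa → exceeds allowable

(a) 13 coils; (b) NO, τ_max = 54.6 MPa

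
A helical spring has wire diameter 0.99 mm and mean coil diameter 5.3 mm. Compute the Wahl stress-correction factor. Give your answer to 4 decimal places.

1.2872

C = D/d = 5.3/0.99 = 5.3535
K_W = (4C−1)/(4C−4) + 0.615/C = 20.414/17.414 + 0.1149 = 1.2872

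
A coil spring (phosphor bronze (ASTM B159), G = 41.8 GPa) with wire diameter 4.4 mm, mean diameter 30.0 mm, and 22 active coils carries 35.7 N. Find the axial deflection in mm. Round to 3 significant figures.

k = Gd⁴/(8D³N_a) = (41.8×10³)(4.4⁴)/(8·30.0³·22) = 3.2969 N/mm
δ = F/k = 35.7 / 3.2969 = 10.828 mm

10.8 mm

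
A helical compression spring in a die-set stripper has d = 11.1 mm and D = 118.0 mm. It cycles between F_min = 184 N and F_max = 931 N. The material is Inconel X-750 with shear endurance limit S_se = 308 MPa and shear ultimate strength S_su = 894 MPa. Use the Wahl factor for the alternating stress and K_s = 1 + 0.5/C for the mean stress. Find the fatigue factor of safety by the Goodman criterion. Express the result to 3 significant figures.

C = D/d = 118.0/11.1 = 10.6306; K_W = (4C−1)/(4C−4)+0.615/C = 1.1357; K_s = 1+0.5/C = 1.0470
F_a = (F_max−F_min)/2 = 373.5 N; F_m = (F_max+F_min)/2 = 557.5 N
τ_a = K_W·8F_aD/(πd³) = 1.1357 × 82.062 = 93.2 MPa
τ_m = K_s·8F_mD/(πd³) = 1.0470 × 122.49 = 128.25 MPa
Goodman: 1/n_f = τ_a/S_se + τ_m/S_su = 93.2/308 + 128.25/894 = 0.30260 + 0.14346 = 0.44606
n_f = 1/0.44606 = 2.242

2.24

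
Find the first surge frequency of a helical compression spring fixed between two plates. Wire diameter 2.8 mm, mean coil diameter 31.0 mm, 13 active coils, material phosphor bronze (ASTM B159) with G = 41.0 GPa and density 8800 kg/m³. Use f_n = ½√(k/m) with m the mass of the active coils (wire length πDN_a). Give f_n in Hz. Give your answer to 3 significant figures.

k = Gd⁴/(8D³N_a) = (41.0×10³)(2.8⁴)/(8·31.0³·13) = 0.81339 N/mm = 813.39 N/m
Wire length L = πDN_a = π·31.0·13 = 1266.1 mm
m = ρ·(πd²/4)·L = 8800 × 6.1575×10⁻⁶ m² × 1.2661 m = 0.068603 kg
f_n = ½√(k/m) = 0.5·√(813.39/0.068603) = 0.5·√(11856) = 54.444 Hz

54.4 Hz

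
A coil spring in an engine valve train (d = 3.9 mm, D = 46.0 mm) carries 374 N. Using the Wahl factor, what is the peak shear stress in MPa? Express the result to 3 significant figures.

Spring index C = D/d = 46.0/3.9 = 11.7949
K_W = (4C−1)/(4C−4) + 0.615/C = 46.179/43.179 + 0.0521 = 1.1216
τ₀ = 8FD/(πd³) = 8·374·46.0/(π·3.9³) = 137632/186.36 = 738.54 MPa
τ_max = K·τ₀ = 1.1216 × 738.54 = 828.36 MPa

828 MPa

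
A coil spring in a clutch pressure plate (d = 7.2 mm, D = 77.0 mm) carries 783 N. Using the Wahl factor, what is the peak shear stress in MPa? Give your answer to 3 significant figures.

467 MPa

Spring index C = D/d = 77.0/7.2 = 10.6944
K_W = (4C−1)/(4C−4) + 0.615/C = 41.778/38.778 + 0.0575 = 1.1349
τ₀ = 8FD/(πd³) = 8·783·77.0/(π·7.2³) = 482328/1172.6 = 411.33 MPa
τ_max = K·τ₀ = 1.1349 × 411.33 = 466.81 MPa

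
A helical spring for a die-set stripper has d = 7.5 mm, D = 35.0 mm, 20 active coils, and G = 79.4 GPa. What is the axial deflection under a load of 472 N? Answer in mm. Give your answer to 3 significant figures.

12.9 mm

k = Gd⁴/(8D³N_a) = (79.4×10³)(7.5⁴)/(8·35.0³·20) = 36.622 N/mm
δ = F/k = 472 / 36.622 = 12.888 mm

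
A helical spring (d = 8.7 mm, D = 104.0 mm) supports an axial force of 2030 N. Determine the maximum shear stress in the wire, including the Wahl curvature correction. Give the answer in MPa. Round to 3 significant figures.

Spring index C = D/d = 104.0/8.7 = 11.9540
K_W = (4C−1)/(4C−4) + 0.615/C = 46.816/43.816 + 0.0514 = 1.1199
τ₀ = 8FD/(πd³) = 8·2030·104.0/(π·8.7³) = 1.68896e+06/2068.7 = 816.42 MPa
τ_max = K·τ₀ = 1.1199 × 816.42 = 914.32 MPa

914 MPa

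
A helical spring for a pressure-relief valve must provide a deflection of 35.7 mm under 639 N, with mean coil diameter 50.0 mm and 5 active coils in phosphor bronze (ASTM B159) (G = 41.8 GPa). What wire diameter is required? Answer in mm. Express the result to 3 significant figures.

6.80 mm

Required rate k = F/δ = 639/35.7 = 17.899 N/mm
d = (8D³N_a·k / G)^(1/4) = (8·50.0³·5·17.899 / (41.8×10³))^0.25
  = (2141)^0.25 = 6.8023 mm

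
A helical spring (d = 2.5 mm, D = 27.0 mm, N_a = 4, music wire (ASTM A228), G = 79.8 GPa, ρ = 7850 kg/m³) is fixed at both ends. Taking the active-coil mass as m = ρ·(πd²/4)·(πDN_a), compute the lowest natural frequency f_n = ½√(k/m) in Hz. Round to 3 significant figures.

308 Hz

k = Gd⁴/(8D³N_a) = (79.8×10³)(2.5⁴)/(8·27.0³·4) = 4.949 N/mm = 4949 N/m
Wire length L = πDN_a = π·27.0·4 = 339.29 mm
m = ρ·(πd²/4)·L = 7850 × 4.9087×10⁻⁶ m² × 0.33929 m = 0.013074 kg
f_n = ½√(k/m) = 0.5·√(4949/0.013074) = 0.5·√(3.7854e+05) = 307.63 Hz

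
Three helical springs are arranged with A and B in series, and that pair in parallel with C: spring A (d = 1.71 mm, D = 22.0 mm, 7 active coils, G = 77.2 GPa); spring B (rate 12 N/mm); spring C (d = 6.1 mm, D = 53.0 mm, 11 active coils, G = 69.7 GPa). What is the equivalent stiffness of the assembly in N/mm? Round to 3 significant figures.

k_A = Gd⁴/(8D³N_a) = (77.2×10³)(1.71⁴)/(8·22.0³·7) = 1.107 N/mm
k_C = Gd⁴/(8D³N_a) = (69.7×10³)(6.1⁴)/(8·53.0³·11) = 7.3662 N/mm
Springs A,B series: k_AB = 1/(1/1.107+1/12) = 1.0135 N/mm; parallel with C: k_eq = 1.0135+7.3662 = 8.3797 N/mm

8.38 N/mm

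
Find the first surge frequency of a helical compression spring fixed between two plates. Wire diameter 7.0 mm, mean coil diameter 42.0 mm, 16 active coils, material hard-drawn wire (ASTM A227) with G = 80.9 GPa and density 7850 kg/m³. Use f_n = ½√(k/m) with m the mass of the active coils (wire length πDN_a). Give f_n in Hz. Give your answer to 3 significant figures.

k = Gd⁴/(8D³N_a) = (80.9×10³)(7.0⁴)/(8·42.0³·16) = 20.482 N/mm = 20482 N/m
Wire length L = πDN_a = π·42.0·16 = 2111.2 mm
m = ρ·(πd²/4)·L = 7850 × 38.485×10⁻⁶ m² × 2.1112 m = 0.63779 kg
f_n = ½√(k/m) = 0.5·√(20482/0.63779) = 0.5·√(32115) = 89.603 Hz

89.6 Hz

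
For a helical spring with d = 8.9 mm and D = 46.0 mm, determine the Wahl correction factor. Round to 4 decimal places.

C = D/d = 46.0/8.9 = 5.1685
K_W = (4C−1)/(4C−4) + 0.615/C = 19.674/16.674 + 0.1190 = 1.2989

1.2989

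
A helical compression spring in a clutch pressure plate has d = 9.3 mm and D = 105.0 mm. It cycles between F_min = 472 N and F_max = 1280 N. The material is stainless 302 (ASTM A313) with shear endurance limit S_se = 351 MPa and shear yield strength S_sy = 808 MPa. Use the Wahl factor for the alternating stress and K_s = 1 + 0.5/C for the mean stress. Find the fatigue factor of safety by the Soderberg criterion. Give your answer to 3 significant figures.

1.24

C = D/d = 105.0/9.3 = 11.2903; K_W = (4C−1)/(4C−4)+0.615/C = 1.1274; K_s = 1+0.5/C = 1.0443
F_a = (F_max−F_min)/2 = 404 N; F_m = (F_max+F_min)/2 = 876 N
τ_a = K_W·8F_aD/(πd³) = 1.1274 × 134.3 = 151.4 MPa
τ_m = K_s·8F_mD/(πd³) = 1.0443 × 291.2 = 304.09 MPa
Soderberg: 1/n_f = τ_a/S_se + τ_m/S_sy = 151.4/351 + 304.09/808 = 0.43134 + 0.37635 = 0.80769
n_f = 1/0.80769 = 1.238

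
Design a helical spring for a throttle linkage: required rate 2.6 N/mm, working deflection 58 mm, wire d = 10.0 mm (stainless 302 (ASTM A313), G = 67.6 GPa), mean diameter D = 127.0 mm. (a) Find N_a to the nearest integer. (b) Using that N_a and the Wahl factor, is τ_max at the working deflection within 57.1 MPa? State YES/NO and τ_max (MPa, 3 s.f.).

(a) 16 coils; (b) YES, τ_max = 53.8 MPa

N_a = Gd⁴/(8D³k) = (67.6×10³)(10.0⁴)/(8·127.0³·2.6) = 15.87 → N_a = 16
Actual rate k = Gd⁴/(8D³·16) = 2.5783 N/mm
Working load F = kδ = 2.5783·58 = 149.54 N
C = 127.0/10.0 = 12.7000; K_W = (4C−1)/(4C−4)+0.615/C = 1.1125
τ_max = K_W·8FD/(πd³) = 1.1125·48.361 = 53.803 MPa
τ_max ≤ 57.1 MPa → acceptable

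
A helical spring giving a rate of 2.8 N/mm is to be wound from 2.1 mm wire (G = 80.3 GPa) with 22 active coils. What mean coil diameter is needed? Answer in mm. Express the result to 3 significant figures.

14.7 mm

D = (Gd⁴/(8N_a·k))^(1/3) = (80.3×10³·2.1⁴/(8·22·2.8))^(1/3)
  = (3169)^(1/3) = 14.6884 mm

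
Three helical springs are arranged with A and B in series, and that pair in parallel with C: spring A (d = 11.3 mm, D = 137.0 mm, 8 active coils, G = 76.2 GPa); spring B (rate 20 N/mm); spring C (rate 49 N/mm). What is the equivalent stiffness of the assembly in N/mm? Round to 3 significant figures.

54.5 N/mm

k_A = Gd⁴/(8D³N_a) = (76.2×10³)(11.3⁴)/(8·137.0³·8) = 7.5497 N/mm
Springs A,B series: k_AB = 1/(1/7.5497+1/20) = 5.4808 N/mm; parallel with C: k_eq = 5.4808+49 = 54.481 N/mm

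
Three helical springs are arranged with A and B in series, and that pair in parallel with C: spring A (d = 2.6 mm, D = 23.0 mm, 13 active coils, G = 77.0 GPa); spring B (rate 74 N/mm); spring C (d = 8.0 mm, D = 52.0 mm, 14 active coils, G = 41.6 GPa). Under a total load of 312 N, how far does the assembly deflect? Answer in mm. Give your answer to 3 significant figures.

23.1 mm

k_A = Gd⁴/(8D³N_a) = (77.0×10³)(2.6⁴)/(8·23.0³·13) = 2.7808 N/mm
k_C = Gd⁴/(8D³N_a) = (41.6×10³)(8.0⁴)/(8·52.0³·14) = 10.82 N/mm
Springs A,B series: k_AB = 1/(1/2.7808+1/74) = 2.6801 N/mm; parallel with C: k_eq = 2.6801+10.82 = 13.5 N/mm
δ = F/k_eq = 312/13.5 = 23.111 mm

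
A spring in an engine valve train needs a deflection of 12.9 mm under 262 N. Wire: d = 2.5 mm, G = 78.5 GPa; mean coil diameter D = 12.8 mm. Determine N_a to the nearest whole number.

Required rate k = F/δ = 262/12.9 = 20.31 N/mm
N_a = Gd⁴/(8D³k) = (78.5×10³ × 2.5⁴)/(8 × 12.8³ × 20.31)
    = 3.06641e+06 / 340747 = 8.999 → 9 coils

9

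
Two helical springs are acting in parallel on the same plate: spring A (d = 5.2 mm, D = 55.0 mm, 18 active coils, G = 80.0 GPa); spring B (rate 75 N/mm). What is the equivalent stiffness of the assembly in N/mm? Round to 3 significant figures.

77.4 N/mm

k_A = Gd⁴/(8D³N_a) = (80.0×10³)(5.2⁴)/(8·55.0³·18) = 2.4415 N/mm
Parallel: k_eq = 2.4415 + 75 = 77.441 N/mm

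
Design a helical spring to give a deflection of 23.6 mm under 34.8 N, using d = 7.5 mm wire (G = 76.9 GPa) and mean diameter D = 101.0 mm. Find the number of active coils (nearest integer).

20

Required rate k = F/δ = 34.8/23.6 = 1.4746 N/mm
N_a = Gd⁴/(8D³k) = (76.9×10³ × 7.5⁴)/(8 × 101.0³ × 1.4746)
    = 2.43316e+08 / 1.21541e+07 = 20.02 → 20 coils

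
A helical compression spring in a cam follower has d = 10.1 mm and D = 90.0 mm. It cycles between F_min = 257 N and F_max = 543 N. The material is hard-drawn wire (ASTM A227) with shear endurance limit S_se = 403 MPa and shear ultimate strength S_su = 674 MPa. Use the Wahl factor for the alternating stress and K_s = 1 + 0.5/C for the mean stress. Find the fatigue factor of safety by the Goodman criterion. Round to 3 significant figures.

4.32

C = D/d = 90.0/10.1 = 8.9109; K_W = (4C−1)/(4C−4)+0.615/C = 1.1638; K_s = 1+0.5/C = 1.0561
F_a = (F_max−F_min)/2 = 143 N; F_m = (F_max+F_min)/2 = 400 N
τ_a = K_W·8F_aD/(πd³) = 1.1638 × 31.809 = 37.02 MPa
τ_m = K_s·8F_mD/(πd³) = 1.0561 × 88.977 = 93.97 MPa
Goodman: 1/n_f = τ_a/S_se + τ_m/S_su = 37.02/403 + 93.97/674 = 0.09186 + 0.13942 = 0.23128
n_f = 1/0.23128 = 4.324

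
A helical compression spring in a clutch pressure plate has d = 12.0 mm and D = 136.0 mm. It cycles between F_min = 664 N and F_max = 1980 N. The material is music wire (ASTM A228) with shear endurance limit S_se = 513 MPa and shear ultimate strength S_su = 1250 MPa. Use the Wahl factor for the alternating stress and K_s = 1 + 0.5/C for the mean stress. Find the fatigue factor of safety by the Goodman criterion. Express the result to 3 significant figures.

1.96

C = D/d = 136.0/12.0 = 11.3333; K_W = (4C−1)/(4C−4)+0.615/C = 1.1268; K_s = 1+0.5/C = 1.0441
F_a = (F_max−F_min)/2 = 658 N; F_m = (F_max+F_min)/2 = 1322 N
τ_a = K_W·8F_aD/(πd³) = 1.1268 × 131.87 = 148.6 MPa
τ_m = K_s·8F_mD/(πd³) = 1.0441 × 264.95 = 276.64 MPa
Goodman: 1/n_f = τ_a/S_se + τ_m/S_su = 148.6/513 + 276.64/1250 = 0.28967 + 0.22131 = 0.51099
n_f = 1/0.51099 = 1.957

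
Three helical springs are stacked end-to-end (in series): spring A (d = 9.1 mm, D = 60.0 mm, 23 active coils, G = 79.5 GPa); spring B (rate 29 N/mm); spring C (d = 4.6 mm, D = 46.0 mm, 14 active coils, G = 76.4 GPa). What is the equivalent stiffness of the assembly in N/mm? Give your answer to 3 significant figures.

2.35 N/mm

k_A = Gd⁴/(8D³N_a) = (79.5×10³)(9.1⁴)/(8·60.0³·23) = 13.717 N/mm
k_C = Gd⁴/(8D³N_a) = (76.4×10³)(4.6⁴)/(8·46.0³·14) = 3.1379 N/mm
Series: 1/k_eq = 1/13.717 + 1/29 + 1/3.1379 = 0.42607; k_eq = 2.347 N/mm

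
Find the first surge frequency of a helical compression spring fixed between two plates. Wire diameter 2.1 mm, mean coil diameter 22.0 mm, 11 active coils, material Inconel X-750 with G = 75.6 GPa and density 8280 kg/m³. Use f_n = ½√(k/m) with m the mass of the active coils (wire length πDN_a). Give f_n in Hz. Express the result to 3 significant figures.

134 Hz

k = Gd⁴/(8D³N_a) = (75.6×10³)(2.1⁴)/(8·22.0³·11) = 1.5691 N/mm = 1569.1 N/m
Wire length L = πDN_a = π·22.0·11 = 760.27 mm
m = ρ·(πd²/4)·L = 8280 × 3.4636×10⁻⁶ m² × 0.76027 m = 0.021803 kg
f_n = ½√(k/m) = 0.5·√(1569.1/0.021803) = 0.5·√(71965) = 134.13 Hz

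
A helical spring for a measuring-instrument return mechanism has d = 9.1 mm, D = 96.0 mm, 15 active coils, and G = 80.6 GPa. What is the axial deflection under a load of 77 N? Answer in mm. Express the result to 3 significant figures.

k = Gd⁴/(8D³N_a) = (80.6×10³)(9.1⁴)/(8·96.0³·15) = 5.206 N/mm
δ = F/k = 77 / 5.206 = 14.791 mm

14.8 mm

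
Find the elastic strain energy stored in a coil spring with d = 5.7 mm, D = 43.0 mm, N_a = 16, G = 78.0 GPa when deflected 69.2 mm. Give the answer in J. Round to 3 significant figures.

19.4 J

k = Gd⁴/(8D³N_a) = (78.0×10³)(5.7⁴)/(8·43.0³·16) = 8.0906 N/mm
U = ½kδ² = 0.5 × 8.0906 × 69.2² = 19371 N·mm = 19.371 J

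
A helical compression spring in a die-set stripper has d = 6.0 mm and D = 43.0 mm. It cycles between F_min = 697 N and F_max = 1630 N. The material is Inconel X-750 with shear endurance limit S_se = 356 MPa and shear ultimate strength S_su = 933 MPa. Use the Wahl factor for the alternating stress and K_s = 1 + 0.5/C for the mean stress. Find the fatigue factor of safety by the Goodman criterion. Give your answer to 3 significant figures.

0.676

C = D/d = 43.0/6.0 = 7.1667; K_W = (4C−1)/(4C−4)+0.615/C = 1.2074; K_s = 1+0.5/C = 1.0698
F_a = (F_max−F_min)/2 = 466.5 N; F_m = (F_max+F_min)/2 = 1163.5 N
τ_a = K_W·8F_aD/(πd³) = 1.2074 × 236.49 = 285.54 MPa
τ_m = K_s·8F_mD/(πd³) = 1.0698 × 589.82 = 630.97 MPa
Goodman: 1/n_f = τ_a/S_se + τ_m/S_su = 285.54/356 + 630.97/933 = 0.80209 + 0.67628 = 1.4784
n_f = 1/1.4784 = 0.6764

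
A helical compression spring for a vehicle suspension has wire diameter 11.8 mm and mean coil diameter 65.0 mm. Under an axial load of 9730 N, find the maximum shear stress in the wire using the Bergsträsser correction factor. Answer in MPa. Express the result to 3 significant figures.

Spring index C = D/d = 65.0/11.8 = 5.5085
K_B = (4C+2)/(4C−3) = 24.034/19.034 = 1.2627
τ₀ = 8FD/(πd³) = 8·9730·65.0/(π·11.8³) = 5.0596e+06/5161.7 = 980.21 MPa
τ_max = K·τ₀ = 1.2627 × 980.21 = 1237.7 MPa

1240 MPa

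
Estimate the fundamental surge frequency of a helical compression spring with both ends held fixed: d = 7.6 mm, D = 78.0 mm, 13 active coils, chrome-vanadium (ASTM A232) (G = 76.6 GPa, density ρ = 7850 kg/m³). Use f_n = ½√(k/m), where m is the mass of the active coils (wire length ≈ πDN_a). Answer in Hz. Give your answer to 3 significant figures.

k = Gd⁴/(8D³N_a) = (76.6×10³)(7.6⁴)/(8·78.0³·13) = 5.178 N/mm = 5178 N/m
Wire length L = πDN_a = π·78.0·13 = 3185.6 mm
m = ρ·(πd²/4)·L = 7850 × 45.365×10⁻⁶ m² × 3.1856 m = 1.1344 kg
f_n = ½√(k/m) = 0.5·√(5178/1.1344) = 0.5·√(4564.5) = 33.78 Hz

33.8 Hz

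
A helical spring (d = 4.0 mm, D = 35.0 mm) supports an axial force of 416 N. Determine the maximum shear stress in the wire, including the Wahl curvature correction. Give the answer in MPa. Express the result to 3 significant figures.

Spring index C = D/d = 35.0/4.0 = 8.7500
K_W = (4C−1)/(4C−4) + 0.615/C = 34.000/31.000 + 0.0703 = 1.1671
τ₀ = 8FD/(πd³) = 8·416·35.0/(π·4.0³) = 116480/201.06 = 579.32 MPa
τ_max = K·τ₀ = 1.1671 × 579.32 = 676.11 MPa

676 MPa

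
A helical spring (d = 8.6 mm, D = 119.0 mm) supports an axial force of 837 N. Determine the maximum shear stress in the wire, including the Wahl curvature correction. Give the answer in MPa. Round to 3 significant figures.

440 MPa

Spring index C = D/d = 119.0/8.6 = 13.8372
K_W = (4C−1)/(4C−4) + 0.615/C = 54.349/51.349 + 0.0444 = 1.1029
τ₀ = 8FD/(πd³) = 8·837·119.0/(π·8.6³) = 796824/1998.2 = 398.77 MPa
τ_max = K·τ₀ = 1.1029 × 398.77 = 439.79 MPa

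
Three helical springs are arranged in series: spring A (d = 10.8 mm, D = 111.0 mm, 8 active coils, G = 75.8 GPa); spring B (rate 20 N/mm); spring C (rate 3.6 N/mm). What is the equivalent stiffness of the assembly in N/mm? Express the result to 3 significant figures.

k_A = Gd⁴/(8D³N_a) = (75.8×10³)(10.8⁴)/(8·111.0³·8) = 11.782 N/mm
Series: 1/k_eq = 1/11.782 + 1/20 + 1/3.6 = 0.41265; k_eq = 2.4233 N/mm

2.42 N/mm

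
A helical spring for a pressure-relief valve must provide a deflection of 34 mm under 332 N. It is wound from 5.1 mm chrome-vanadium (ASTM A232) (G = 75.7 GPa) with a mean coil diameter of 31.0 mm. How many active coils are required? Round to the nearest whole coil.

22

Required rate k = F/δ = 332/34 = 9.7647 N/mm
N_a = Gd⁴/(8D³k) = (75.7×10³ × 5.1⁴)/(8 × 31.0³ × 9.7647)
    = 5.12126e+07 / 2.3272e+06 = 22.01 → 22 coils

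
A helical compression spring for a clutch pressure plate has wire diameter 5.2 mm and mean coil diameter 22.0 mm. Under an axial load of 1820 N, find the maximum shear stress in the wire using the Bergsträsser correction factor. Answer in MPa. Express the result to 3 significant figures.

Spring index C = D/d = 22.0/5.2 = 4.2308
K_B = (4C+2)/(4C−3) = 18.923/13.923 = 1.3591
τ₀ = 8FD/(πd³) = 8·1820·22.0/(π·5.2³) = 320320/441.73 = 725.14 MPa
τ_max = K·τ₀ = 1.3591 × 725.14 = 985.55 MPa

986 MPa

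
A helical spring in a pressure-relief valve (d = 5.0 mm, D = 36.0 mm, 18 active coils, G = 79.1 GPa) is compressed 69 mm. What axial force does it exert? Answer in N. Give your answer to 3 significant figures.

508 N

k = Gd⁴/(8D³N_a) = (79.1×10³)(5.0⁴)/(8·36.0³·18) = 7.3585 N/mm
F = k·δ = 7.3585 × 69 = 507.73 N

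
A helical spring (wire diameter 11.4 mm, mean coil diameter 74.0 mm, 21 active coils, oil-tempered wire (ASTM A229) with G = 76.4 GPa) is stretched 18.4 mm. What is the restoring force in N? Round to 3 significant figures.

349 N

k = Gd⁴/(8D³N_a) = (76.4×10³)(11.4⁴)/(8·74.0³·21) = 18.954 N/mm
F = k·δ = 18.954 × 18.4 = 348.76 N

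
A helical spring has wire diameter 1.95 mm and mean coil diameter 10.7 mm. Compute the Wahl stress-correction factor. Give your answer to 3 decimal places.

1.279

C = D/d = 10.7/1.95 = 5.4872
K_W = (4C−1)/(4C−4) + 0.615/C = 20.949/17.949 + 0.1121 = 1.2792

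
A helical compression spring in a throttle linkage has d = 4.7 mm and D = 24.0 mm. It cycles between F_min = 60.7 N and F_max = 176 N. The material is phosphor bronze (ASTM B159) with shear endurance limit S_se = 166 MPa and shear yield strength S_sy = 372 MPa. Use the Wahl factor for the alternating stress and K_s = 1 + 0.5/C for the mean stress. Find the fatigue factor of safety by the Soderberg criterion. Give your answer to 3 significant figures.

2.12

C = D/d = 24.0/4.7 = 5.1064; K_W = (4C−1)/(4C−4)+0.615/C = 1.3031; K_s = 1+0.5/C = 1.0979
F_a = (F_max−F_min)/2 = 57.65 N; F_m = (F_max+F_min)/2 = 118.35 N
τ_a = K_W·8F_aD/(πd³) = 1.3031 × 33.936 = 44.221 MPa
τ_m = K_s·8F_mD/(πd³) = 1.0979 × 69.667 = 76.488 MPa
Soderberg: 1/n_f = τ_a/S_se + τ_m/S_sy = 44.221/166 + 76.488/372 = 0.26639 + 0.20561 = 0.47201
n_f = 1/0.47201 = 2.119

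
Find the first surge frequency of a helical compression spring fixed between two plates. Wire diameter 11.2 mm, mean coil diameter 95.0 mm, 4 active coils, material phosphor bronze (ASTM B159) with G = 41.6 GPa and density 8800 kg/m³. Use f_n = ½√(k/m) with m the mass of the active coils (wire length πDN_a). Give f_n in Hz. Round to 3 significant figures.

k = Gd⁴/(8D³N_a) = (41.6×10³)(11.2⁴)/(8·95.0³·4) = 23.859 N/mm = 23859 N/m
Wire length L = πDN_a = π·95.0·4 = 1193.8 mm
m = ρ·(πd²/4)·L = 8800 × 98.52×10⁻⁶ m² × 1.1938 m = 1.035 kg
f_n = ½√(k/m) = 0.5·√(23859/1.035) = 0.5·√(23052) = 75.914 Hz

75.9 Hz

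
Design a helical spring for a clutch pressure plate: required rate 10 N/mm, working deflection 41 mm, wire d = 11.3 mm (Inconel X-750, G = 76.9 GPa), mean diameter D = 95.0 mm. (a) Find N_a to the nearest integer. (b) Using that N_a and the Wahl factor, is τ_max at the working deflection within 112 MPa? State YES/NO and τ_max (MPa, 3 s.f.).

(a) 18 coils; (b) YES, τ_max = 82.0 MPa

N_a = Gd⁴/(8D³k) = (76.9×10³)(11.3⁴)/(8·95.0³·10) = 18.28 → N_a = 18
Actual rate k = Gd⁴/(8D³·18) = 10.156 N/mm
Working load F = kδ = 10.156·41 = 416.38 N
C = 95.0/11.3 = 8.4071; K_W = (4C−1)/(4C−4)+0.615/C = 1.1744
τ_max = K_W·8FD/(πd³) = 1.1744·69.81 = 81.986 MPa
τ_max ≤ 112 MPa → acceptable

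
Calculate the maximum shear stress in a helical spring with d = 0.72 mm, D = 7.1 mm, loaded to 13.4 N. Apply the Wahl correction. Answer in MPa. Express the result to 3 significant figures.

Spring index C = D/d = 7.1/0.72 = 9.8611
K_W = (4C−1)/(4C−4) + 0.615/C = 38.444/35.444 + 0.0624 = 1.1470
τ₀ = 8FD/(πd³) = 8·13.4·7.1/(π·0.72³) = 761.12/1.1726 = 649.09 MPa
τ_max = K·τ₀ = 1.1470 × 649.09 = 744.51 MPa

745 MPa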